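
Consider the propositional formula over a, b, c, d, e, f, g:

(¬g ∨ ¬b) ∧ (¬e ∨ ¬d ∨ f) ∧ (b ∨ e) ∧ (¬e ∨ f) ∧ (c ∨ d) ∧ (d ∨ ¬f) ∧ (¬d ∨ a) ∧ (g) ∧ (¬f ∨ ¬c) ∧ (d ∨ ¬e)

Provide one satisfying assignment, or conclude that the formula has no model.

(g) alone gives g = True.
(¬b) alone gives b = False.
(e) alone gives e = True.
(f) alone gives f = True.
(d) alone gives d = True.
(a) alone gives a = True.
(¬c) alone gives c = False.
Every clause now holds.

a: True,  b: False,  c: False,  d: True,  e: True,  f: True,  g: True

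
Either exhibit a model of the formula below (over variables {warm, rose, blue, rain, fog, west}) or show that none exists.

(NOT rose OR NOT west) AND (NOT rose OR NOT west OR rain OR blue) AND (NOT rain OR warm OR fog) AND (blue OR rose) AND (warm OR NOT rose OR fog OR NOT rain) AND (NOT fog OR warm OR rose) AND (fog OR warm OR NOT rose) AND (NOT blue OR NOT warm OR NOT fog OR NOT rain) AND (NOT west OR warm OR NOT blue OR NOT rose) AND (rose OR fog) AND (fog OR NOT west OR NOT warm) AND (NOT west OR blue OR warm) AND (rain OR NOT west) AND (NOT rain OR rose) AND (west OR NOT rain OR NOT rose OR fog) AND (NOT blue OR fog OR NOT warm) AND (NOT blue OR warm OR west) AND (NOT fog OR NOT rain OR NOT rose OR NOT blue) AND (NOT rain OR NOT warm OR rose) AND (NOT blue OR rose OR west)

warm=true, rose=true, blue=true, rain=false, fog=true, west=false

Case rose = true:
(NOT west) alone gives west = false.
Case fog = true:
Case blue = true:
(warm) alone gives warm = true.
(NOT rain) alone gives rain = false.
All clauses are satisfied.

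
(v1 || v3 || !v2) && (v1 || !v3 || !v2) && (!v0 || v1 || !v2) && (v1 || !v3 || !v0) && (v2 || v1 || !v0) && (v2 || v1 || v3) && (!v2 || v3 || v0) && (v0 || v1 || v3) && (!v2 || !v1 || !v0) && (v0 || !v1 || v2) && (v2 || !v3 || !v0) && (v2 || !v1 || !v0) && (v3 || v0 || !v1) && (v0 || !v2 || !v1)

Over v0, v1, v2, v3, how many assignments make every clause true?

1

There are 2^4 = 16 truth assignments over (v0, v1, v2, v3).
Split on v1. With v1 = true, the clauses containing v1 are satisfied and !v1 drops from the rest; 0 of the 2^3 = 8 assignments to the other variables satisfy what remains.
With v1 = false, by the same count on the reduced clause set, 1 assignment works.
(One model: v0=F, v1=F, v2=F, v3=T.)
Total: 0 + 1 = 1.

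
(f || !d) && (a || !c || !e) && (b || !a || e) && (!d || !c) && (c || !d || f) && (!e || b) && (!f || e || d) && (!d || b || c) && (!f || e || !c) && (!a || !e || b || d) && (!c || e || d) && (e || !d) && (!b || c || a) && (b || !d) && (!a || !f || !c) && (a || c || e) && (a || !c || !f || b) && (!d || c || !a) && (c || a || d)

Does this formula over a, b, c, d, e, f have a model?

Case f = true:
Case d = false:
(e) alone gives e = true.
(b) alone gives b = true.
Case a = true:
(!c) alone gives c = false.
This assignment satisfies each clause.
A satisfying assignment: a ↦ true, b ↦ true, c ↦ false, d ↦ false, e ↦ true, f ↦ true.

Yes, satisfiable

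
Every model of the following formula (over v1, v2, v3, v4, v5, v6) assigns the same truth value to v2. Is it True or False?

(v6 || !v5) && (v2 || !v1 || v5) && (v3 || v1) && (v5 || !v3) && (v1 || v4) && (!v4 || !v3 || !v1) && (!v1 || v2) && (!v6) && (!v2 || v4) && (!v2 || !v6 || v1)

True

Suppose v2 = false.
Unit clause (!v1) forces v1 = false.
Unit clause (v3) forces v3 = true.
Unit clause (v5) forces v5 = true.
Unit clause (v6) forces v6 = true.
Now (!v6) is unsatisfied and unit — conflict.
So every satisfying assignment has v2 = True.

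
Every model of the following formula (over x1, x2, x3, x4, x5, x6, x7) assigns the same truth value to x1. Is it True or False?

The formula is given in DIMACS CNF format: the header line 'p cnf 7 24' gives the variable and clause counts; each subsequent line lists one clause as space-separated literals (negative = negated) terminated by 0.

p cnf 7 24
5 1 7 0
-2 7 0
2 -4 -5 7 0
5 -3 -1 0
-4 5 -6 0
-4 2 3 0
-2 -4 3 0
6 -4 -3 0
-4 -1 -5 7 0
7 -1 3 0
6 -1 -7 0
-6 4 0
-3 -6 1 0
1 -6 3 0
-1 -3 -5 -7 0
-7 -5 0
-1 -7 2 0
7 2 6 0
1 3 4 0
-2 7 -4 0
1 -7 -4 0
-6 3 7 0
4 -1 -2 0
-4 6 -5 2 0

Suppose x1 = True.
Branch on x2: set x2 = False.
(¬x7) alone gives x7 = False.
(x3) alone gives x3 = True.
(x5) alone gives x5 = True.
(¬x4) alone gives x4 = False.
(¬x6) alone gives x6 = False.
That conflicts with the unit clause (x6).
So x2 must be the other value — set x2 = True.
(x7) alone gives x7 = True.
(x6) alone gives x6 = True.
(x4) alone gives x4 = True.
(x5) alone gives x5 = True.
That conflicts with the unit clause (¬x5).
Either choice for x2 ends in contradiction.
So every satisfying assignment has x1 = False.

False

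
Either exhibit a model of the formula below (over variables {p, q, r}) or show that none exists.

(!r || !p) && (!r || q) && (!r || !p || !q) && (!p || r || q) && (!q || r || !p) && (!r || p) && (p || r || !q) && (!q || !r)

Branch on r: set r = false.
Branch on p: set p = false.
Unit clause (!q) forces q = false.
This assignment satisfies each clause.

p: false; q: false; r: false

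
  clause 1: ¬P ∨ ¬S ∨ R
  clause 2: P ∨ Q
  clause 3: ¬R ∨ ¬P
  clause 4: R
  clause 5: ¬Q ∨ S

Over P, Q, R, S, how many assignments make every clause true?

There are 2^4 = 16 truth assignments over (P, Q, R, S).
Check each against the 5 clauses (columns in the order P, Q, R, S):
  F F F F  ✗ fails (P ∨ Q)
  F F F T  ✗ fails (P ∨ Q)
  F F T F  ✗ fails (P ∨ Q)
  F F T T  ✗ fails (P ∨ Q)
  F T F F  ✗ fails (R)
  F T F T  ✗ fails (R)
  F T T F  ✗ fails (¬Q ∨ S)
  F T T T  ✓ satisfies all
  T F F F  ✗ fails (R)
  T F F T  ✗ fails (¬P ∨ ¬S ∨ R)
  T F T F  ✗ fails (¬R ∨ ¬P)
  T F T T  ✗ fails (¬R ∨ ¬P)
  T T F F  ✗ fails (R)
  T T F T  ✗ fails (¬P ∨ ¬S ∨ R)
  T T T F  ✗ fails (¬R ∨ ¬P)
  T T T T  ✗ fails (¬R ∨ ¬P)
1 of the 16 rows is a model.

1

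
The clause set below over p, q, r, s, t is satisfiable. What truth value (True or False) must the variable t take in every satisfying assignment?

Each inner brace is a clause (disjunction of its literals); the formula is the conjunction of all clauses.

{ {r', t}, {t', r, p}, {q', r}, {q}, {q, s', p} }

True

Suppose t = 0.
From the singleton clause (r'), r = 0.
From the singleton clause (q'), q = 0.
Now (q) is unsatisfied and unit — conflict.
So every satisfying assignment has t = True.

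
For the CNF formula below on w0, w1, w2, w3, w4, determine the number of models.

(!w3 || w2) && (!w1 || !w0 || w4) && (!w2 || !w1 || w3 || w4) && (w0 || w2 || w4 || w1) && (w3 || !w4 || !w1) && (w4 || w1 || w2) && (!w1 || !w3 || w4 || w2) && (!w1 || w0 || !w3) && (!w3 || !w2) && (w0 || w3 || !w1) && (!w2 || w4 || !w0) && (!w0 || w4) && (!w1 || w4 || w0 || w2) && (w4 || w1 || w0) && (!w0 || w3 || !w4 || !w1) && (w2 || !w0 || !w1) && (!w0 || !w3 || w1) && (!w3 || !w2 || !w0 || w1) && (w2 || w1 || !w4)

2

There are 2^5 = 32 truth assignments over (w0, w1, w2, w3, w4).
Split on w1. With w1 = true, the clauses containing w1 are satisfied and !w1 drops from the rest; 0 of the 2^4 = 16 assignments to the other variables satisfy what remains.
With w1 = false, by the same count on the reduced clause set, 2 assignments work.
(One model: w0=F, w1=F, w2=T, w3=F, w4=T.)
Total: 0 + 2 = 2.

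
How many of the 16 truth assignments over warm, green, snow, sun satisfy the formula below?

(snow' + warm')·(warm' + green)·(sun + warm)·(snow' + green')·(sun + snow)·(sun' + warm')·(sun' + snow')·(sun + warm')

2

There are 2^4 = 16 truth assignments over (warm, green, snow, sun).
Check each against the 8 clauses (columns in the order warm, green, snow, sun):
  F F F F  ✗ fails (sun + warm)
  F F F T  ✓ satisfies all
  F F T F  ✗ fails (sun + warm)
  F F T T  ✗ fails (sun' + snow')
  F T F F  ✗ fails (sun + warm)
  F T F T  ✓ satisfies all
  F T T F  ✗ fails (sun + warm)
  F T T T  ✗ fails (snow' + green')
  T F F F  ✗ fails (warm' + green)
  T F F T  ✗ fails (warm' + green)
  T F T F  ✗ fails (snow' + warm')
  T F T T  ✗ fails (snow' + warm')
  T T F F  ✗ fails (sun + snow)
  T T F T  ✗ fails (sun' + warm')
  T T T F  ✗ fails (snow' + warm')
  T T T T  ✗ fails (snow' + warm')
2 of the 16 rows are models.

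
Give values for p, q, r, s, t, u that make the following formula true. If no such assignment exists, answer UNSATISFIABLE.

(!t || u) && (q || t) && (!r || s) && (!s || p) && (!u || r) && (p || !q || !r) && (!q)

The clause (!q) is unit, so q = false.
The clause (t) is unit, so t = true.
The clause (u) is unit, so u = true.
The clause (r) is unit, so r = true.
The clause (s) is unit, so s = true.
The clause (p) is unit, so p = true.
This assignment satisfies each clause.

p: true; q: false; r: true; s: true; t: true; u: true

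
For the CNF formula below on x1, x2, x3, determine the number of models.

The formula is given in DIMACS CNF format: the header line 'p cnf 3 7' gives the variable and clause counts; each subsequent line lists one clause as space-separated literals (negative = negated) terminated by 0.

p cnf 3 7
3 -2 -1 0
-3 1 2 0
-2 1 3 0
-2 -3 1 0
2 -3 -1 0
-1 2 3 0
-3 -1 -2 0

There are 2^3 = 8 truth assignments over (x1, x2, x3).
Check each against the 7 clauses (columns in the order x1, x2, x3):
  F F F  ✓ satisfies all
  F F T  ✗ fails (¬x3 ∨ x1 ∨ x2)
  F T F  ✗ fails (¬x2 ∨ x1 ∨ x3)
  F T T  ✗ fails (¬x2 ∨ ¬x3 ∨ x1)
  T F F  ✗ fails (¬x1 ∨ x2 ∨ x3)
  T F T  ✗ fails (x2 ∨ ¬x3 ∨ ¬x1)
  T T F  ✗ fails (x3 ∨ ¬x2 ∨ ¬x1)
  T T T  ✗ fails (¬x3 ∨ ¬x1 ∨ ¬x2)
1 of the 8 rows is a model.

1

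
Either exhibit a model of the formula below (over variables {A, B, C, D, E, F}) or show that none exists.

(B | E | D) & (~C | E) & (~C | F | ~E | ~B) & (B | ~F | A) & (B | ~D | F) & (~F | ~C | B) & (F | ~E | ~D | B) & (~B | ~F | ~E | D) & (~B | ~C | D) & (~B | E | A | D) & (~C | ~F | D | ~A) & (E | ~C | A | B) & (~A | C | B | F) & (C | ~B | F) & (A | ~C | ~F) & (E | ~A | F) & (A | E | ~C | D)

A ↦ 1,  B ↦ 1,  C ↦ 0,  D ↦ 1,  E ↦ 0,  F ↦ 1

Case C = 0:
Case B = 1:
(F) alone gives F = 1.
Case E = 0:
Case A = 1:
All clauses hold; D can take either value.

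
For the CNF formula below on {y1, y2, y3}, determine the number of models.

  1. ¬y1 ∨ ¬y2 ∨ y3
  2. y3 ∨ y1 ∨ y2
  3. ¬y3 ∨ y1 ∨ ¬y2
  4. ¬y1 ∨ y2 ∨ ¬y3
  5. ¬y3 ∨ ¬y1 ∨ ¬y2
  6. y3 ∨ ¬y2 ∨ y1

There are 2^3 = 8 truth assignments over (y1, y2, y3).
Check each against the 6 clauses (columns in the order y1, y2, y3):
  F F F  ✗ fails (y3 ∨ y1 ∨ y2)
  F F T  ✓ satisfies all
  F T F  ✗ fails (y3 ∨ ¬y2 ∨ y1)
  F T T  ✗ fails (¬y3 ∨ y1 ∨ ¬y2)
  T F F  ✓ satisfies all
  T F T  ✗ fails (¬y1 ∨ y2 ∨ ¬y3)
  T T F  ✗ fails (¬y1 ∨ ¬y2 ∨ y3)
  T T T  ✗ fails (¬y3 ∨ ¬y1 ∨ ¬y2)
2 of the 8 rows are models.

2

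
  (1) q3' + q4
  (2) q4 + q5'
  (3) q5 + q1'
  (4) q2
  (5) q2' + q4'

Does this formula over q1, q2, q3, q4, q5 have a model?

Yes, satisfiable

The clause (q2) is unit, so q2 = 1.
The clause (q4') is unit, so q4 = 0.
The clause (q3') is unit, so q3 = 0.
The clause (q5') is unit, so q5 = 0.
The clause (q1') is unit, so q1 = 0.
This assignment satisfies each clause.
A satisfying assignment: q1 ↦ 0; q2 ↦ 1; q3 ↦ 0; q4 ↦ 0; q5 ↦ 0.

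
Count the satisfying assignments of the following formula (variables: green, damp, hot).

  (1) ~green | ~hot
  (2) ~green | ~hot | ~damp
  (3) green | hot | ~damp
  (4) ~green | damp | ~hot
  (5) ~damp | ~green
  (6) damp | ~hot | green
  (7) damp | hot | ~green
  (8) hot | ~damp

2

There are 2^3 = 8 truth assignments over (green, damp, hot).
Check each against the 8 clauses (columns in the order green, damp, hot):
  F F F  ✓ satisfies all
  F F T  ✗ fails (damp | ~hot | green)
  F T F  ✗ fails (green | hot | ~damp)
  F T T  ✓ satisfies all
  T F F  ✗ fails (damp | hot | ~green)
  T F T  ✗ fails (~green | ~hot)
  T T F  ✗ fails (~damp | ~green)
  T T T  ✗ fails (~green | ~hot)
2 of the 8 rows are models.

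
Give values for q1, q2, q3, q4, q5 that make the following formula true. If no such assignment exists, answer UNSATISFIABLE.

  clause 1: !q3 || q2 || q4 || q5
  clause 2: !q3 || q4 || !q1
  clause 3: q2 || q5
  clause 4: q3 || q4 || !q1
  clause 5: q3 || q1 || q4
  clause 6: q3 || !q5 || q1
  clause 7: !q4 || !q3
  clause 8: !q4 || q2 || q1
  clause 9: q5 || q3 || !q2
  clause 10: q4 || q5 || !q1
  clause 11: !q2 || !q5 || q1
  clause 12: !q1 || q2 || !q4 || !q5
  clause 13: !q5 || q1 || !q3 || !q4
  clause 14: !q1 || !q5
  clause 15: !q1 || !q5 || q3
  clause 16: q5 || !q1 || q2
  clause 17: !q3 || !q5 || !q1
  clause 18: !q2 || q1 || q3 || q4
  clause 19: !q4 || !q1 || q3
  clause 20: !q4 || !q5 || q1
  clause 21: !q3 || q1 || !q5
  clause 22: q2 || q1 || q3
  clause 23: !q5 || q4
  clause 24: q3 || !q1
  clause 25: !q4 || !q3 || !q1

q1=false, q2=true, q3=true, q4=false, q5=false

Branch on q2: set q2 = true.
Branch on q4: set q4 = false.
The clause (!q5) is unit, so q5 = false.
The clause (q3) is unit, so q3 = true.
The clause (!q1) is unit, so q1 = false.
Every clause now holds.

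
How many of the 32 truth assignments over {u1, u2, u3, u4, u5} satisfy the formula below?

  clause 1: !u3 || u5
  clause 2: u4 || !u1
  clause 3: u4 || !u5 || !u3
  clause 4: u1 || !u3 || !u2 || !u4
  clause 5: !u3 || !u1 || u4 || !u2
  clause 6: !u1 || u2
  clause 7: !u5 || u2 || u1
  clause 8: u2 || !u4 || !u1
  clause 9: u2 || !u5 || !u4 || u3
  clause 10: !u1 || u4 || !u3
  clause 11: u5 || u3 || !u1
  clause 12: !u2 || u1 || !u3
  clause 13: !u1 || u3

7

There are 2^5 = 32 truth assignments over (u1, u2, u3, u4, u5).
Split on u5. With u5 = true, the clauses containing u5 are satisfied and !u5 drops from the rest; 3 of the 2^4 = 16 assignments to the other variables satisfy what remains.
With u5 = false, by the same count on the reduced clause set, 4 assignments work.
Total: 3 + 4 = 7.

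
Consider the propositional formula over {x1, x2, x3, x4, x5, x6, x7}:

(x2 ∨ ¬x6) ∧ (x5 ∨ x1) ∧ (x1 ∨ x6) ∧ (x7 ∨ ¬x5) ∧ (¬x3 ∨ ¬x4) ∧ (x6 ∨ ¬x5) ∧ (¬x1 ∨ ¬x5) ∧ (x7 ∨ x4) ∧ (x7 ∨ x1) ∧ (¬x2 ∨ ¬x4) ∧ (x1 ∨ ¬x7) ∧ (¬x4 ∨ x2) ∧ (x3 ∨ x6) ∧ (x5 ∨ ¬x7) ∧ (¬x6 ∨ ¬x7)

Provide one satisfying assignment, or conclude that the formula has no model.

UNSATISFIABLE

Case x2 = True:
(¬x4) alone gives x4 = False.
(x7) alone gives x7 = True.
(x1) alone gives x1 = True.
(¬x5) alone gives x5 = False.
But (x5) is also a unit clause — contradiction.
That branch fails; take x2 = False instead.
(¬x6) alone gives x6 = False.
(x1) alone gives x1 = True.
(¬x5) alone gives x5 = False.
(¬x4) alone gives x4 = False.
(x7) alone gives x7 = True.
But (¬x7) is also a unit clause — contradiction.
Either choice for x2 ends in contradiction.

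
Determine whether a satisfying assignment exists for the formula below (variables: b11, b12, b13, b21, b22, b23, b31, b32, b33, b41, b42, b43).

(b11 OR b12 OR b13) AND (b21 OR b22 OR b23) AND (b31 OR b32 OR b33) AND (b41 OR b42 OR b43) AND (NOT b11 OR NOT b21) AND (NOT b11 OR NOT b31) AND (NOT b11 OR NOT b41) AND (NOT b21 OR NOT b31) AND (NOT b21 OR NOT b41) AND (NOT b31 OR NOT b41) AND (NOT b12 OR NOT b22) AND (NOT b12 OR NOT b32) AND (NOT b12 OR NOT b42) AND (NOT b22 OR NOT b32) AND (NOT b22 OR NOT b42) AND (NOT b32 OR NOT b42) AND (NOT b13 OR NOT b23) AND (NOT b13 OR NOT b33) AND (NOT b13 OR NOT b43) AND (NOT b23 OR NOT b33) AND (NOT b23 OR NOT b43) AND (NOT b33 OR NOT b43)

Suppose b11 = false.
Suppose b12 = true.
The clause (NOT b22) is unit, so b22 = false.
The clause (NOT b32) is unit, so b32 = false.
The clause (NOT b42) is unit, so b42 = false.
Suppose b21 = true.
The clause (NOT b31) is unit, so b31 = false.
The clause (b33) is unit, so b33 = true.
The clause (NOT b41) is unit, so b41 = false.
The clause (b43) is unit, so b43 = true.
But (NOT b43) is also a unit clause — contradiction.
Backtrack on b21: now try b21 = false.
The clause (b23) is unit, so b23 = true.
The clause (NOT b13) is unit, so b13 = false.
The clause (NOT b33) is unit, so b33 = false.
The clause (b31) is unit, so b31 = true.
The clause (NOT b41) is unit, so b41 = false.
The clause (b43) is unit, so b43 = true.
But (NOT b43) is also a unit clause — contradiction.
Both values of b21 lead to a conflict.
Backtrack on b12: now try b12 = false.
The clause (b13) is unit, so b13 = true.
The clause (NOT b23) is unit, so b23 = false.
The clause (NOT b33) is unit, so b33 = false.
The clause (NOT b43) is unit, so b43 = false.
Suppose b21 = true.
The clause (NOT b31) is unit, so b31 = false.
The clause (b32) is unit, so b32 = true.
The clause (NOT b41) is unit, so b41 = false.
The clause (b42) is unit, so b42 = true.
But (NOT b42) is also a unit clause — contradiction.
Backtrack on b21: now try b21 = false.
The clause (b22) is unit, so b22 = true.
The clause (NOT b32) is unit, so b32 = false.
The clause (b31) is unit, so b31 = true.
The clause (NOT b41) is unit, so b41 = false.
The clause (b42) is unit, so b42 = true.
But (NOT b42) is also a unit clause — contradiction.
Both values of b21 lead to a conflict.
Both values of b12 lead to a conflict.
Backtrack on b11: now try b11 = true.
The clause (NOT b21) is unit, so b21 = false.
The clause (NOT b31) is unit, so b31 = false.
The clause (NOT b41) is unit, so b41 = false.
Suppose b22 = true.
The clause (NOT b12) is unit, so b12 = false.
The clause (NOT b32) is unit, so b32 = false.
The clause (b33) is unit, so b33 = true.
The clause (NOT b42) is unit, so b42 = false.
The clause (b43) is unit, so b43 = true.
But (NOT b43) is also a unit clause — contradiction.
Backtrack on b22: now try b22 = false.
The clause (b23) is unit, so b23 = true.
The clause (NOT b13) is unit, so b13 = false.
The clause (NOT b33) is unit, so b33 = false.
The clause (b32) is unit, so b32 = true.
The clause (NOT b12) is unit, so b12 = false.
The clause (NOT b42) is unit, so b42 = false.
The clause (b43) is unit, so b43 = true.
But (NOT b43) is also a unit clause — contradiction.
Both values of b22 lead to a conflict.
Both values of b11 lead to a conflict.
No assignment satisfies every clause.

No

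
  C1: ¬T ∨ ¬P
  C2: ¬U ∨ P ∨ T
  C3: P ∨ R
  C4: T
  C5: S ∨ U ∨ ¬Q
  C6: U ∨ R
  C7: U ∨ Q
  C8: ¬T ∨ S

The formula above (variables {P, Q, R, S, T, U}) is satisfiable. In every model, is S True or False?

Suppose S = False.
From the singleton clause (T), T = True.
Now (¬T) is unsatisfied and unit — conflict.
So every satisfying assignment has S = True.

True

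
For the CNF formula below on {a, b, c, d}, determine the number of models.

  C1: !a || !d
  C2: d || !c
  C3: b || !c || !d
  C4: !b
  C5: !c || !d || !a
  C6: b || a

1

There are 2^4 = 16 truth assignments over (a, b, c, d).
Check each against the 6 clauses (columns in the order a, b, c, d):
  F F F F  ✗ fails (b || a)
  F F F T  ✗ fails (b || a)
  F F T F  ✗ fails (d || !c)
  F F T T  ✗ fails (b || !c || !d)
  F T F F  ✗ fails (!b)
  F T F T  ✗ fails (!b)
  F T T F  ✗ fails (d || !c)
  F T T T  ✗ fails (!b)
  T F F F  ✓ satisfies all
  T F F T  ✗ fails (!a || !d)
  T F T F  ✗ fails (d || !c)
  T F T T  ✗ fails (!a || !d)
  T T F F  ✗ fails (!b)
  T T F T  ✗ fails (!a || !d)
  T T T F  ✗ fails (d || !c)
  T T T T  ✗ fails (!a || !d)
1 of the 16 rows is a model.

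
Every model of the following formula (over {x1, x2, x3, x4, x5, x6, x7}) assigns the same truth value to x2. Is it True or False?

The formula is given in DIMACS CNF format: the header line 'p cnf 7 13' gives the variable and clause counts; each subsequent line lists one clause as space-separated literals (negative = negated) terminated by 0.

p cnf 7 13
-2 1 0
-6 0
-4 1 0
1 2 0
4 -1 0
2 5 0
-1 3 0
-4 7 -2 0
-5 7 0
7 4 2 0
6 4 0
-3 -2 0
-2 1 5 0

Suppose x2 = True.
(x1) alone gives x1 = True.
(¬x6) alone gives x6 = False.
(x4) alone gives x4 = True.
(x3) alone gives x3 = True.
But (¬x3) is also a unit clause — contradiction.
So every satisfying assignment has x2 = False.

False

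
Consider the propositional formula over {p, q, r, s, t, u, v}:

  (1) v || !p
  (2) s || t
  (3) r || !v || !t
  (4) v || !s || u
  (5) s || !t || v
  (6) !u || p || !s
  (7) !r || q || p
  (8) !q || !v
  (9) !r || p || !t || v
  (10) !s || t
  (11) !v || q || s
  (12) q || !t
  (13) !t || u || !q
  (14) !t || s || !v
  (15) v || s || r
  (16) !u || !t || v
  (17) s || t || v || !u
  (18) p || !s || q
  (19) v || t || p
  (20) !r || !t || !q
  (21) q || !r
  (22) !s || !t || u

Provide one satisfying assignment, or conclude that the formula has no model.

UNSATISFIABLE

Suppose v = true.
Unit clause (!q) forces q = false.
Unit clause (s) forces s = true.
Unit clause (t) forces t = true.
But (!t) is also a unit clause — contradiction.
So v must be the other value — set v = false.
Unit clause (!p) forces p = false.
Unit clause (t) forces t = true.
Unit clause (s) forces s = true.
Unit clause (u) forces u = true.
But (!u) is also a unit clause — contradiction.
Neither v = true nor v = false works.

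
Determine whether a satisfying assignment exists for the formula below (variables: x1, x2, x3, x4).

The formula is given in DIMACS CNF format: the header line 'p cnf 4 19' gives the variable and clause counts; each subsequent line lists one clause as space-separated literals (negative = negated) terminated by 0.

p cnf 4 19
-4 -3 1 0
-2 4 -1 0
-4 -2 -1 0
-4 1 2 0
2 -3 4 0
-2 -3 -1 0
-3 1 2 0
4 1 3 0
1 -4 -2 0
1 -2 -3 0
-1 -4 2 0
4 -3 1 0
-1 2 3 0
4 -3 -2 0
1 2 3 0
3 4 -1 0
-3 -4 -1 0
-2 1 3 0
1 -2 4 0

No

Case x4 = False:
Case x2 = False:
Unit clause (¬x3) forces x3 = False.
Unit clause (x1) forces x1 = True.
That conflicts with the unit clause (¬x1).
Undo x2 and try x2 = True.
Unit clause (¬x1) forces x1 = False.
That conflicts with the unit clause (x1).
Neither x2 = True nor x2 = False works.
Undo x4 and try x4 = True.
Case x3 = False:
Case x2 = False:
Unit clause (x1) forces x1 = True.
That conflicts with the unit clause (¬x1).
Undo x2 and try x2 = True.
Unit clause (¬x1) forces x1 = False.
That conflicts with the unit clause (x1).
Neither x2 = True nor x2 = False works.
Undo x3 and try x3 = True.
Unit clause (x1) forces x1 = True.
That conflicts with the unit clause (¬x1).
Neither x3 = True nor x3 = False works.
Neither x4 = True nor x4 = False works.
No assignment satisfies every clause.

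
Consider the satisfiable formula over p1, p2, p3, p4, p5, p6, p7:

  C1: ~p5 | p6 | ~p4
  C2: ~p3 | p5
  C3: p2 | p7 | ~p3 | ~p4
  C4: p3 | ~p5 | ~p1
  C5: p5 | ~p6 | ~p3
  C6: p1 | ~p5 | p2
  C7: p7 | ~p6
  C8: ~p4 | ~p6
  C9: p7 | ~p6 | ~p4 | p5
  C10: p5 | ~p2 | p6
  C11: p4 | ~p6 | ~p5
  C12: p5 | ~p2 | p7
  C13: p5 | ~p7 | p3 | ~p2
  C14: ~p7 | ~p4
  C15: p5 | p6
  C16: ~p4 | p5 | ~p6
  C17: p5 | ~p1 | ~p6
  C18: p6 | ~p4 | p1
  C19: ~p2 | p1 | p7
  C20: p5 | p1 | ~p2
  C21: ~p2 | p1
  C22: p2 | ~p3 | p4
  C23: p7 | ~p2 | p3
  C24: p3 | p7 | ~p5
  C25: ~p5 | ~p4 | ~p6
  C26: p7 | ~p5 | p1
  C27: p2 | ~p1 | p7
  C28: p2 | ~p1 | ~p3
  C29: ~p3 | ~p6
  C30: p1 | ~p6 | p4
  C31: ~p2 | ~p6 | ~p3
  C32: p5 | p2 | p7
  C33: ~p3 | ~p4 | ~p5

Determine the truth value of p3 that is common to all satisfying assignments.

Suppose p3 = 0.
Try p5 = 0.
Unit clause (p6) forces p6 = 1.
Unit clause (p7) forces p7 = 1.
Unit clause (~p4) forces p4 = 0.
Unit clause (~p2) forces p2 = 0.
Unit clause (~p1) forces p1 = 0.
Now (p1) is unsatisfied and unit — conflict.
Undo p5 and try p5 = 1.
Unit clause (~p1) forces p1 = 0.
Unit clause (p2) forces p2 = 1.
Now (~p2) is unsatisfied and unit — conflict.
Either choice for p5 ends in contradiction.
So every satisfying assignment has p3 = True.

True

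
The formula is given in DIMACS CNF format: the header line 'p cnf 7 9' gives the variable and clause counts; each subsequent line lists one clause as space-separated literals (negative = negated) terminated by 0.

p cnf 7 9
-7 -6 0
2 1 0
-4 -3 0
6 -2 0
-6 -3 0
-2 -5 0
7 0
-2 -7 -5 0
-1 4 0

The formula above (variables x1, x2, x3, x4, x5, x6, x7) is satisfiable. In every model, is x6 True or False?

False

Suppose x6 = True.
(¬x7) alone gives x7 = False.
But (x7) is also a unit clause — contradiction.
So every satisfying assignment has x6 = False.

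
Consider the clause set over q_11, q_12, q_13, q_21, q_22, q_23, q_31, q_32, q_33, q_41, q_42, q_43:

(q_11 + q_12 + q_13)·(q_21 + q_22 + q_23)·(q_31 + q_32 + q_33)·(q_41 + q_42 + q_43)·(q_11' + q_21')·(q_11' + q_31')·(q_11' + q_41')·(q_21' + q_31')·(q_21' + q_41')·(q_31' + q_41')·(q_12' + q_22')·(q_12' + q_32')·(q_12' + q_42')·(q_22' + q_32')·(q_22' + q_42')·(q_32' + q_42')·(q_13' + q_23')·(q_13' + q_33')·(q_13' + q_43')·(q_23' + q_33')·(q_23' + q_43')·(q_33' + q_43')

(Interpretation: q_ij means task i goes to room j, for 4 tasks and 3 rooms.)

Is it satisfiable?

Unsatisfiable

Suppose q_11 = 0.
Suppose q_12 = 1.
The clause (q_22') is unit, so q_22 = 0.
The clause (q_32') is unit, so q_32 = 0.
The clause (q_42') is unit, so q_42 = 0.
Suppose q_21 = 1.
The clause (q_31') is unit, so q_31 = 0.
The clause (q_33) is unit, so q_33 = 1.
The clause (q_41') is unit, so q_41 = 0.
The clause (q_43) is unit, so q_43 = 1.
That conflicts with the unit clause (q_43').
Undo q_21 and try q_21 = 0.
The clause (q_23) is unit, so q_23 = 1.
The clause (q_13') is unit, so q_13 = 0.
The clause (q_33') is unit, so q_33 = 0.
The clause (q_31) is unit, so q_31 = 1.
The clause (q_41') is unit, so q_41 = 0.
The clause (q_43) is unit, so q_43 = 1.
That conflicts with the unit clause (q_43').
Neither q_21 = 1 nor q_21 = 0 works.
Undo q_12 and try q_12 = 0.
The clause (q_13) is unit, so q_13 = 1.
The clause (q_23') is unit, so q_23 = 0.
The clause (q_33') is unit, so q_33 = 0.
The clause (q_43') is unit, so q_43 = 0.
Suppose q_21 = 1.
The clause (q_31') is unit, so q_31 = 0.
The clause (q_32) is unit, so q_32 = 1.
The clause (q_41') is unit, so q_41 = 0.
The clause (q_42) is unit, so q_42 = 1.
That conflicts with the unit clause (q_42').
Undo q_21 and try q_21 = 0.
The clause (q_22) is unit, so q_22 = 1.
The clause (q_32') is unit, so q_32 = 0.
The clause (q_31) is unit, so q_31 = 1.
The clause (q_41') is unit, so q_41 = 0.
The clause (q_42) is unit, so q_42 = 1.
That conflicts with the unit clause (q_42').
Neither q_21 = 1 nor q_21 = 0 works.
Neither q_12 = 1 nor q_12 = 0 works.
Undo q_11 and try q_11 = 1.
The clause (q_21') is unit, so q_21 = 0.
The clause (q_31') is unit, so q_31 = 0.
The clause (q_41') is unit, so q_41 = 0.
Suppose q_22 = 1.
The clause (q_12') is unit, so q_12 = 0.
The clause (q_32') is unit, so q_32 = 0.
The clause (q_33) is unit, so q_33 = 1.
The clause (q_42') is unit, so q_42 = 0.
The clause (q_43) is unit, so q_43 = 1.
That conflicts with the unit clause (q_43').
Undo q_22 and try q_22 = 0.
The clause (q_23) is unit, so q_23 = 1.
The clause (q_13') is unit, so q_13 = 0.
The clause (q_33') is unit, so q_33 = 0.
The clause (q_32) is unit, so q_32 = 1.
The clause (q_12') is unit, so q_12 = 0.
The clause (q_42') is unit, so q_42 = 0.
The clause (q_43) is unit, so q_43 = 1.
That conflicts with the unit clause (q_43').
Neither q_22 = 1 nor q_22 = 0 works.
Neither q_11 = 1 nor q_11 = 0 works.
No assignment satisfies every clause.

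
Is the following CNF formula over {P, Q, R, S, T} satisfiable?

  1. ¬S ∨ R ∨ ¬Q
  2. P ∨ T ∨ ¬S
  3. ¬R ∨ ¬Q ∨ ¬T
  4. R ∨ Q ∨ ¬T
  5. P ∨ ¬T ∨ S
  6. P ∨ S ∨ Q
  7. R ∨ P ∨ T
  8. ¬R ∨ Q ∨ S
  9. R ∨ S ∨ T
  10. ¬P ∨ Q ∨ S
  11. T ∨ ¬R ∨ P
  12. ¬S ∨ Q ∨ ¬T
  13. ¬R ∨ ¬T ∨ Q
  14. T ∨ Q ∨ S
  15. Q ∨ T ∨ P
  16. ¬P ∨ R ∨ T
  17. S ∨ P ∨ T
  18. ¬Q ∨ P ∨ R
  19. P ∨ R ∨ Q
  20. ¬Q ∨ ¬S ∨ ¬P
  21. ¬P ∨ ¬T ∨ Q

Satisfiable

Case S = True:
Case R = True:
Case P = True:
The clause (¬Q) is unit, so Q = False.
The clause (¬T) is unit, so T = False.
All clauses are satisfied.
A satisfying assignment: P: True, Q: False, R: True, S: True, T: False.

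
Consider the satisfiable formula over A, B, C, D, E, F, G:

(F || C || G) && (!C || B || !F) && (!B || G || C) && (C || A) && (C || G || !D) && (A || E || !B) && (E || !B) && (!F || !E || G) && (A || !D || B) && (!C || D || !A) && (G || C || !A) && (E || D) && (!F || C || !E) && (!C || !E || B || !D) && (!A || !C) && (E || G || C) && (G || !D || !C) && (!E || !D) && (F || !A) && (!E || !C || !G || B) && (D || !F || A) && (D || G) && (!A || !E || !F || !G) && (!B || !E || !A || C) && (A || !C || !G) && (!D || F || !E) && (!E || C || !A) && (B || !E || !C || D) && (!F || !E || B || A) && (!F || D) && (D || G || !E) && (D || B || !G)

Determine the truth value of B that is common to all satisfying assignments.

Suppose B = true.
Unit clause (E) forces E = true.
Unit clause (!D) forces D = false.
Unit clause (G) forces G = true.
Unit clause (!F) forces F = false.
Unit clause (!A) forces A = false.
Unit clause (C) forces C = true.
But (!C) is also a unit clause — contradiction.
So every satisfying assignment has B = False.

False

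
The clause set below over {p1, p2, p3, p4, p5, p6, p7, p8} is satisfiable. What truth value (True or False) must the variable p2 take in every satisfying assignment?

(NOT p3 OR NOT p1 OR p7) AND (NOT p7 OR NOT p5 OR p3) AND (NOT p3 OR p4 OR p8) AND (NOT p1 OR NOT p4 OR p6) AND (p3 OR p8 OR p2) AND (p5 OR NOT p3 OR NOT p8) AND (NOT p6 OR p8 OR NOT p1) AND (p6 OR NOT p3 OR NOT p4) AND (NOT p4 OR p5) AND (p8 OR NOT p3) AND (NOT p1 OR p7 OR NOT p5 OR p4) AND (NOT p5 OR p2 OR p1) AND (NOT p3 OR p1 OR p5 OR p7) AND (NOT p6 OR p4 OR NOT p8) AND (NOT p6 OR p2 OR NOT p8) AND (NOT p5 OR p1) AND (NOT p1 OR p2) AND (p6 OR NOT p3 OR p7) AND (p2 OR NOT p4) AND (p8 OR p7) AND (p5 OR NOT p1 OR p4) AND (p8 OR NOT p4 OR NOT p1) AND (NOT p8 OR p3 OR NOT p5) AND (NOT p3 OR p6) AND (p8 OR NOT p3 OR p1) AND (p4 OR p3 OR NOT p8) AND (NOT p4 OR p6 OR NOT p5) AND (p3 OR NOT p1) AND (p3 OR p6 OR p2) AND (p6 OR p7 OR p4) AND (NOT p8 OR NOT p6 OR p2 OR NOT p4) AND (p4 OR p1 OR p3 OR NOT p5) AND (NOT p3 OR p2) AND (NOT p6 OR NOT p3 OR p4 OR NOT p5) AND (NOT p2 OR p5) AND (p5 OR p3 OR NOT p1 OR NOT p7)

True

Suppose p2 = false.
From the singleton clause (NOT p1), p1 = false.
From the singleton clause (NOT p5), p5 = false.
From the singleton clause (NOT p4), p4 = false.
From the singleton clause (NOT p3), p3 = false.
From the singleton clause (p8), p8 = true.
That conflicts with the unit clause (NOT p8).
So every satisfying assignment has p2 = True.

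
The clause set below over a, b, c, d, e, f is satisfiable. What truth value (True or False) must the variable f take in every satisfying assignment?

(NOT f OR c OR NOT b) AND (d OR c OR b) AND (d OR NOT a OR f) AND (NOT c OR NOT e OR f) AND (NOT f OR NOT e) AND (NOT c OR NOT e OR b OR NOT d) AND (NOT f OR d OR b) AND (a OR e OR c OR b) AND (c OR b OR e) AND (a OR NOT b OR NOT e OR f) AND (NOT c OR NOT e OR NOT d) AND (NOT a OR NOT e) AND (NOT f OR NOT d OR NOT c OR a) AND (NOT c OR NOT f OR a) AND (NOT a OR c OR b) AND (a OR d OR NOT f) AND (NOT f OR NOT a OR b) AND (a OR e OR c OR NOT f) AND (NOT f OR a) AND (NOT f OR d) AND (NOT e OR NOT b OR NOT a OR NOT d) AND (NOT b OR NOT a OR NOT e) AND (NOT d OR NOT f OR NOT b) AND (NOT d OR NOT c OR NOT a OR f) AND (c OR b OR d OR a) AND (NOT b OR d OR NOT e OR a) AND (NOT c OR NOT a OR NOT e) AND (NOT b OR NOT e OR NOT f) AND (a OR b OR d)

Suppose f = true.
From the singleton clause (NOT e), e = false.
From the singleton clause (a), a = true.
From the singleton clause (b), b = true.
From the singleton clause (c), c = true.
From the singleton clause (d), d = true.
That conflicts with the unit clause (NOT d).
So every satisfying assignment has f = False.

False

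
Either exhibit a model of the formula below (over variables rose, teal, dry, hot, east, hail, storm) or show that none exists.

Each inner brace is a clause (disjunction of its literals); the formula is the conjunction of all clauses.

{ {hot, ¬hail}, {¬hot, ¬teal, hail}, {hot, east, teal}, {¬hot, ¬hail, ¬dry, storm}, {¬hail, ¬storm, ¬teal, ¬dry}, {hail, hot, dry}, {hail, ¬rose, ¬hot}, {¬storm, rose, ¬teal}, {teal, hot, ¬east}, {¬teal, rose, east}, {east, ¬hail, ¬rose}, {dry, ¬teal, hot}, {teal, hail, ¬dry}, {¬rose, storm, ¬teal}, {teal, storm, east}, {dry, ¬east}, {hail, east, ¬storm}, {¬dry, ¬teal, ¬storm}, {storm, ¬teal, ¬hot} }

Branch on hot: set hot = True.
Branch on teal: set teal = False.
Branch on hail: set hail = True.
Branch on dry: set dry = True.
(storm) alone gives storm = True.
Branch on east: set east = True.
No clause remains; rose is free.

rose=False,  teal=False,  dry=True,  hot=True,  east=True,  hail=True,  storm=True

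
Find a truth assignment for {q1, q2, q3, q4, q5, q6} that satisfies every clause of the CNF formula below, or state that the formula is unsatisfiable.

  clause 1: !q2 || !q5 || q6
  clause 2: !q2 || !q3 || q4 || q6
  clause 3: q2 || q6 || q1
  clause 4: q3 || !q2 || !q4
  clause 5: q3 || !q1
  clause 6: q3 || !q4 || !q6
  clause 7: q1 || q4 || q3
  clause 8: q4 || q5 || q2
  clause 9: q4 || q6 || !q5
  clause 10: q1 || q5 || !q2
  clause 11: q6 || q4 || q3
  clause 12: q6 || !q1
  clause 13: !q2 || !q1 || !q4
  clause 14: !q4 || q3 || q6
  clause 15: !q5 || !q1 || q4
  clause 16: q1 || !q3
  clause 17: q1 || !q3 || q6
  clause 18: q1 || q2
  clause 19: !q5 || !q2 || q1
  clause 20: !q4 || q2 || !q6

q1 ↦ true, q2 ↦ true, q3 ↦ true, q4 ↦ false, q5 ↦ false, q6 ↦ true

Try q3 = true.
The clause (q1) is unit, so q1 = true.
The clause (q6) is unit, so q6 = true.
Try q2 = true.
The clause (!q4) is unit, so q4 = false.
The clause (!q5) is unit, so q5 = false.
This assignment satisfies each clause.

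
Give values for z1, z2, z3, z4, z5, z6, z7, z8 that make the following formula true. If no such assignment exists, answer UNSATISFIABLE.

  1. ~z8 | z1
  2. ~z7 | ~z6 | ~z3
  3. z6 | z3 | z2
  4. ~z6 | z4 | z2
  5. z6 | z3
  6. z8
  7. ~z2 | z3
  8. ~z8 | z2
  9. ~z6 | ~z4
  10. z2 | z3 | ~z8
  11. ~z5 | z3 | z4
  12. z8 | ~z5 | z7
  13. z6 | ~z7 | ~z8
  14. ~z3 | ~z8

The clause (z8) is unit, so z8 = 1.
The clause (z1) is unit, so z1 = 1.
The clause (z2) is unit, so z2 = 1.
The clause (z3) is unit, so z3 = 1.
Now (~z3) is unsatisfied and unit — conflict.

UNSATISFIABLE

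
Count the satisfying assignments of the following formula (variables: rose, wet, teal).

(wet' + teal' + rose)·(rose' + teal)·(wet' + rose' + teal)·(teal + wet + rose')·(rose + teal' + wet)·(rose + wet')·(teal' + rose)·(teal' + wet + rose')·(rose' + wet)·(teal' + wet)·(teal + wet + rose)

There are 2^3 = 8 truth assignments over (rose, wet, teal).
Split on rose. With rose = 1, the clauses containing rose are satisfied and rose' drops from the rest; 1 of the 2^2 = 4 assignments to the other variables satisfy what remains.
With rose = 0, by the same count on the reduced clause set, 0 assignments work.
Total: 1 + 0 = 1.

1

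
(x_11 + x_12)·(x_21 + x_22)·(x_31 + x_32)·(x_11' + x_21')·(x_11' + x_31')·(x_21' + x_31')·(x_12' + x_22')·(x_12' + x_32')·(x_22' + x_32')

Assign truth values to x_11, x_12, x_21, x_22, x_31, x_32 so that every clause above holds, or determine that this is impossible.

Try x_11 = 1.
Unit clause (x_21') forces x_21 = 0.
Unit clause (x_22) forces x_22 = 1.
Unit clause (x_31') forces x_31 = 0.
Unit clause (x_32) forces x_32 = 1.
Now (x_32') is unsatisfied and unit — conflict.
Backtrack on x_11: now try x_11 = 0.
Unit clause (x_12) forces x_12 = 1.
Unit clause (x_22') forces x_22 = 0.
Unit clause (x_21) forces x_21 = 1.
Unit clause (x_31') forces x_31 = 0.
Unit clause (x_32) forces x_32 = 1.
Now (x_32') is unsatisfied and unit — conflict.
Either choice for x_11 ends in contradiction.

UNSATISFIABLE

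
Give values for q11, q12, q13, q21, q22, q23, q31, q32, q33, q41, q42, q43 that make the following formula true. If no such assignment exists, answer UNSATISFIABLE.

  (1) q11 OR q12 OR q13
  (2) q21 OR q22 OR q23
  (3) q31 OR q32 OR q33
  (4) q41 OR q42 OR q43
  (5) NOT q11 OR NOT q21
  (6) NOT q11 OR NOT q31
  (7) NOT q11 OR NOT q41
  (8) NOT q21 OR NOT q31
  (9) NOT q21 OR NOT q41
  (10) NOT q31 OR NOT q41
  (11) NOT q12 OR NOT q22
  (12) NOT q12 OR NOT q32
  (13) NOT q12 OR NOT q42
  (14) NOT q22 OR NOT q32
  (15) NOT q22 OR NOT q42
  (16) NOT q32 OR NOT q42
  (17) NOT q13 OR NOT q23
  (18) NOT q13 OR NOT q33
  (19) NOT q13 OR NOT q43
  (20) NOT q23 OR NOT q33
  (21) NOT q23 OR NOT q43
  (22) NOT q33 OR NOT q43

UNSATISFIABLE

Branch on q11: set q11 = false.
Branch on q12: set q12 = true.
Unit clause (NOT q22) forces q22 = false.
Unit clause (NOT q32) forces q32 = false.
Unit clause (NOT q42) forces q42 = false.
Branch on q21: set q21 = true.
Unit clause (NOT q31) forces q31 = false.
Unit clause (q33) forces q33 = true.
Unit clause (NOT q41) forces q41 = false.
Unit clause (q43) forces q43 = true.
But (NOT q43) is also a unit clause — contradiction.
Backtrack on q21: now try q21 = false.
Unit clause (q23) forces q23 = true.
Unit clause (NOT q13) forces q13 = false.
Unit clause (NOT q33) forces q33 = false.
Unit clause (q31) forces q31 = true.
Unit clause (NOT q41) forces q41 = false.
Unit clause (q43) forces q43 = true.
But (NOT q43) is also a unit clause — contradiction.
Either choice for q21 ends in contradiction.
Backtrack on q12: now try q12 = false.
Unit clause (q13) forces q13 = true.
Unit clause (NOT q23) forces q23 = false.
Unit clause (NOT q33) forces q33 = false.
Unit clause (NOT q43) forces q43 = false.
Branch on q21: set q21 = true.
Unit clause (NOT q31) forces q31 = false.
Unit clause (q32) forces q32 = true.
Unit clause (NOT q41) forces q41 = false.
Unit clause (q42) forces q42 = true.
But (NOT q42) is also a unit clause — contradiction.
Backtrack on q21: now try q21 = false.
Unit clause (q22) forces q22 = true.
Unit clause (NOT q32) forces q32 = false.
Unit clause (q31) forces q31 = true.
Unit clause (NOT q41) forces q41 = false.
Unit clause (q42) forces q42 = true.
But (NOT q42) is also a unit clause — contradiction.
Either choice for q21 ends in contradiction.
Either choice for q12 ends in contradiction.
Backtrack on q11: now try q11 = true.
Unit clause (NOT q21) forces q21 = false.
Unit clause (NOT q31) forces q31 = false.
Unit clause (NOT q41) forces q41 = false.
Branch on q22: set q22 = true.
Unit clause (NOT q12) forces q12 = false.
Unit clause (NOT q32) forces q32 = false.
Unit clause (q33) forces q33 = true.
Unit clause (NOT q42) forces q42 = false.
Unit clause (q43) forces q43 = true.
But (NOT q43) is also a unit clause — contradiction.
Backtrack on q22: now try q22 = false.
Unit clause (q23) forces q23 = true.
Unit clause (NOT q13) forces q13 = false.
Unit clause (NOT q33) forces q33 = false.
Unit clause (q32) forces q32 = true.
Unit clause (NOT q12) forces q12 = false.
Unit clause (NOT q42) forces q42 = false.
Unit clause (q43) forces q43 = true.
But (NOT q43) is also a unit clause — contradiction.
Either choice for q22 ends in contradiction.
Either choice for q11 ends in contradiction.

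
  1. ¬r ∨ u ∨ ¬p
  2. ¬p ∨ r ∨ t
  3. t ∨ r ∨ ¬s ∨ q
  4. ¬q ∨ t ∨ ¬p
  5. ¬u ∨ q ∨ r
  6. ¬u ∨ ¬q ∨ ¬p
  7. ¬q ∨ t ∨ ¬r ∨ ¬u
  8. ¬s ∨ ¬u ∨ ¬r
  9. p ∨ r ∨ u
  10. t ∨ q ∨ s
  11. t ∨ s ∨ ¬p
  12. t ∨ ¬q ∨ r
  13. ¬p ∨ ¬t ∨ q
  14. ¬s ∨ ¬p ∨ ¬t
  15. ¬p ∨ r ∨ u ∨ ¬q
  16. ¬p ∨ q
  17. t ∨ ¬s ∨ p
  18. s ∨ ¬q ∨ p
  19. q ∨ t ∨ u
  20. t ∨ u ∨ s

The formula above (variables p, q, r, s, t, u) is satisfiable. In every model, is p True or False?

Suppose p = True.
(q) alone gives q = True.
(t) alone gives t = True.
(¬u) alone gives u = False.
(¬r) alone gives r = False.
That conflicts with the unit clause (r).
So every satisfying assignment has p = False.

False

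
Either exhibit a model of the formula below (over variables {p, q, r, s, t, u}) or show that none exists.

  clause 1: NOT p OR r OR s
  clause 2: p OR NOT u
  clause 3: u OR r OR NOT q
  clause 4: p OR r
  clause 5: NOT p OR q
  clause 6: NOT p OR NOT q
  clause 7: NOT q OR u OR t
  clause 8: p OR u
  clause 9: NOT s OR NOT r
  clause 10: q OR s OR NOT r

Case p = true:
The clause (q) is unit, so q = true.
Now (NOT q) is unsatisfied and unit — conflict.
That branch fails; take p = false instead.
The clause (NOT u) is unit, so u = false.
Now (u) is unsatisfied and unit — conflict.
Either choice for p ends in contradiction.

UNSATISFIABLE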